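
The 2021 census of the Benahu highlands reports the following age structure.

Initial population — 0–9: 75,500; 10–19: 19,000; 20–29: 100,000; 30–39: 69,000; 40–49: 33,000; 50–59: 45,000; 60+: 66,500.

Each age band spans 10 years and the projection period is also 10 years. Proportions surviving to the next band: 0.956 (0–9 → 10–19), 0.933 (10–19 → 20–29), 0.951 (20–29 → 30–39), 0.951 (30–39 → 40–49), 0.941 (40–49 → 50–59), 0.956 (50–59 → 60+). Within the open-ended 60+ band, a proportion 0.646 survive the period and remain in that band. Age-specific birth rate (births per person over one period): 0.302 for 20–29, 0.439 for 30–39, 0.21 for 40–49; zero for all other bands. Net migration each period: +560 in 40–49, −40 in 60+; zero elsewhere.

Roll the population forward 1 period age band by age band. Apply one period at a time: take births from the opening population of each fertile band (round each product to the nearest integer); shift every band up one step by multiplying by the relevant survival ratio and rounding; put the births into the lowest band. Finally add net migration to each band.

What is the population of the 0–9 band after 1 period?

67421

— Period 1 —
Births: 100000 × 0.302 = 30200 ; 69000 × 0.439 = 30291 ; 33000 × 0.21 = 6930 — total 67421
10–19: 75500 × 0.956 = 72178
20–29: 19000 × 0.933 = 17727
30–39: 100000 × 0.951 = 95100
40–49: 69000 × 0.951 = 65619
50–59: 33000 × 0.941 = 31053
60+: 45000 × 0.956 + 66500 × 0.646 = 43020 + 42959 = 85979
Net migration: 40–49 + 560 → 66179; 60+ − 40 → 85939
→ [67421, 72178, 17727, 95100, 66179, 31053, 85939]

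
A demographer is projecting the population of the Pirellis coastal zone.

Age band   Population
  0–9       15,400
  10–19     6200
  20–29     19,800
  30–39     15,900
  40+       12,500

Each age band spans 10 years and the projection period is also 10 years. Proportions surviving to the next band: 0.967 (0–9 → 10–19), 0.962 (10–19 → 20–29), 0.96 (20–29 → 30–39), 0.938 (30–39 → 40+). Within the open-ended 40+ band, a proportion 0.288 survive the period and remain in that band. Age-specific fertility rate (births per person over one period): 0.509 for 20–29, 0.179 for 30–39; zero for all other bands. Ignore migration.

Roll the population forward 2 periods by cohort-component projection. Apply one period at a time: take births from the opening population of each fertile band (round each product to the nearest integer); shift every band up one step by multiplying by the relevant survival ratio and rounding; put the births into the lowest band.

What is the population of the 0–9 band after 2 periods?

6438

After projecting period 1:
Births: 19800 * 0.509 = 10078  |  15900 * 0.179 = 2846 → 12924
10–19: 15400 * 0.967 = 14892
20–29: 6200 * 0.962 = 5964
30–39: 19800 * 0.96 = 19008
40+: 15900 * 0.938 + 12500 * 0.288 = 14914 + 3600 = 18514
Population now: 0–9=12924, 10–19=14892, 20–29=5964, 30–39=19008, 40+=18514
After projecting period 2:
Births: 5964 * 0.509 = 3036  |  19008 * 0.179 = 3402 → 6438
10–19: 12924 * 0.967 = 12498
20–29: 14892 * 0.962 = 14326
30–39: 5964 * 0.96 = 5725
40+: 19008 * 0.938 + 18514 * 0.288 = 17830 + 5332 = 23162
Population now: 0–9=6438, 10–19=12498, 20–29=14326, 30–39=5725, 40+=23162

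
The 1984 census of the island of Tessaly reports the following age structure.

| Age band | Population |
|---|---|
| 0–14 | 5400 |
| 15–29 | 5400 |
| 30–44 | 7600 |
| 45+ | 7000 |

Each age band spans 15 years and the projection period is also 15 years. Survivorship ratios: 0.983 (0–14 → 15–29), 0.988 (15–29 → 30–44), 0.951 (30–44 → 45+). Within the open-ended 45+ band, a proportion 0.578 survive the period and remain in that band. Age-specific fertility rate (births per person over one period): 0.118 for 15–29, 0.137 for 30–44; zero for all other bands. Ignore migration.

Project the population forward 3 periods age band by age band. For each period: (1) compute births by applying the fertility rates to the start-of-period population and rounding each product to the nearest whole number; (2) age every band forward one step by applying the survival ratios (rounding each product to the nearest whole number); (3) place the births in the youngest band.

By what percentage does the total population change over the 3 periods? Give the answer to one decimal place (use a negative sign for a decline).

-38.7

After projecting period 1:
Births: 5400 × 0.118 = 637, 7600 × 0.137 = 1041 → total 1678
15–29: 5400 × 0.983 = 5308
30–44: 5400 × 0.988 = 5335
45+: 7600 × 0.951 + 7000 × 0.578 = 7228 + 4046 = 11274
Giving 1678 / 5308 / 5335 / 11274.
After projecting period 2:
Births: 5308 × 0.118 = 626, 5335 × 0.137 = 731 → total 1357
15–29: 1678 × 0.983 = 1649
30–44: 5308 × 0.988 = 5244
45+: 5335 × 0.951 + 11274 × 0.578 = 5074 + 6516 = 11590
Giving 1357 / 1649 / 5244 / 11590.
After projecting period 3:
Births: 1649 × 0.118 = 195, 5244 × 0.137 = 718 → total 913
15–29: 1357 × 0.983 = 1334
30–44: 1649 × 0.988 = 1629
45+: 5244 × 0.951 + 11590 × 0.578 = 4987 + 6699 = 11686
Giving 913 / 1334 / 1629 / 11686.
Total: 25400 → 15562; change = -9838; percentage change = -38.7%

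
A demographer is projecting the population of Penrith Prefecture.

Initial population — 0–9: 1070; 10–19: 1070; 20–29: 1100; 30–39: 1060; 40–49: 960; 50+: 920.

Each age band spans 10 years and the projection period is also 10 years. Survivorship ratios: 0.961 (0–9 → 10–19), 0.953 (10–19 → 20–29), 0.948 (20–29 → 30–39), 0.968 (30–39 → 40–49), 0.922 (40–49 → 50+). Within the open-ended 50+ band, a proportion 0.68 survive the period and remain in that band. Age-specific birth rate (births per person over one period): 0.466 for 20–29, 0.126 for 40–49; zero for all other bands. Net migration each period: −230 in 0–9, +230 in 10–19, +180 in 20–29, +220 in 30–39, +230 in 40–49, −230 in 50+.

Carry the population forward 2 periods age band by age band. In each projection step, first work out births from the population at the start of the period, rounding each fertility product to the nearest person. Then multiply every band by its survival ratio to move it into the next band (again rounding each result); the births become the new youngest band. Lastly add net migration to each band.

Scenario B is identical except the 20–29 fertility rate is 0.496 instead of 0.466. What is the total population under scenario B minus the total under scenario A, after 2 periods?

After projecting period 1:
Births: 1100 * 0.466 = 513  |  960 * 0.126 = 121 → 634
10–19: 1070 * 0.961 = 1028
20–29: 1070 * 0.953 = 1020
30–39: 1100 * 0.948 = 1043
40–49: 1060 * 0.968 = 1026
50+: 960 * 0.922 + 920 * 0.68 = 885 + 626 = 1511
Net migration: 0–9 − 230 → 404; 10–19 + 230 → 1258; 20–29 + 180 → 1200; 30–39 + 220 → 1263; 40–49 + 230 → 1256; 50+ − 230 → 1281
→ [404, 1258, 1200, 1263, 1256, 1281]
After projecting period 2:
Births: 1200 * 0.466 = 559  |  1256 * 0.126 = 158 → 717
10–19: 404 * 0.961 = 388
20–29: 1258 * 0.953 = 1199
30–39: 1200 * 0.948 = 1138
40–49: 1263 * 0.968 = 1223
50+: 1256 * 0.922 + 1281 * 0.68 = 1158 + 871 = 2029
Net migration: 0–9 − 230 → 487; 10–19 + 230 → 618; 20–29 + 180 → 1379; 30–39 + 220 → 1358; 40–49 + 230 → 1453; 50+ − 230 → 1799
→ [487, 618, 1379, 1358, 1453, 1799]
Scenario A total after 2 periods: 7094
Scenario B projection —
After projecting period 1:
Births: 1100 * 0.496 = 546  |  960 * 0.126 = 121 → 667
10–19: 1070 * 0.961 = 1028
20–29: 1070 * 0.953 = 1020
30–39: 1100 * 0.948 = 1043
40–49: 1060 * 0.968 = 1026
50+: 960 * 0.922 + 920 * 0.68 = 885 + 626 = 1511
Net migration: 0–9 − 230 → 437; 10–19 + 230 → 1258; 20–29 + 180 → 1200; 30–39 + 220 → 1263; 40–49 + 230 → 1256; 50+ − 230 → 1281
→ [437, 1258, 1200, 1263, 1256, 1281]
After projecting period 2:
Births: 1200 * 0.496 = 595  |  1256 * 0.126 = 158 → 753
10–19: 437 * 0.961 = 420
20–29: 1258 * 0.953 = 1199
30–39: 1200 * 0.948 = 1138
40–49: 1263 * 0.968 = 1223
50+: 1256 * 0.922 + 1281 * 0.68 = 1158 + 871 = 2029
Net migration: 0–9 − 230 → 523; 10–19 + 230 → 650; 20–29 + 180 → 1379; 30–39 + 220 → 1358; 40–49 + 230 → 1453; 50+ − 230 → 1799
→ [523, 650, 1379, 1358, 1453, 1799]
Scenario B total after 2 periods: 7162
Difference B − A = 7162 − 7094 = 68

68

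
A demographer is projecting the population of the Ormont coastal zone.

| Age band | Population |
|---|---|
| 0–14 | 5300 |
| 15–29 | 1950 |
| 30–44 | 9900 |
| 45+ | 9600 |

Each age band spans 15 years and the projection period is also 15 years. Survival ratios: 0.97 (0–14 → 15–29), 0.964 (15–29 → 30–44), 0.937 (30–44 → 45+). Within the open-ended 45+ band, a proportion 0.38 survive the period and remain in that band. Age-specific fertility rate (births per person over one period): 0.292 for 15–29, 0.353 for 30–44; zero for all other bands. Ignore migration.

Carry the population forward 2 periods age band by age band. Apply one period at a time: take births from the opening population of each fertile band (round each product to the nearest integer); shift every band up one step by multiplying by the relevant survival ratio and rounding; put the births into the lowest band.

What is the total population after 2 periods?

After projecting period 1:
Births: 1950 × 0.292 = 569, 9900 × 0.353 = 3495 → 4064
15–29: 5300 × 0.97 = 5141
30–44: 1950 × 0.964 = 1880
45+: 9900 × 0.937 + 9600 × 0.38 = 9276 + 3648 = 12924
Population now: 0–14=4064, 15–29=5141, 30–44=1880, 45+=12924
After projecting period 2:
Births: 5141 × 0.292 = 1501, 1880 × 0.353 = 664 → 2165
15–29: 4064 × 0.97 = 3942
30–44: 5141 × 0.964 = 4956
45+: 1880 × 0.937 + 12924 × 0.38 = 1762 + 4911 = 6673
Population now: 0–14=2165, 15–29=3942, 30–44=4956, 45+=6673
Total after period 2: 2165 + 3942 + 4956 + 6673 = 17736

17736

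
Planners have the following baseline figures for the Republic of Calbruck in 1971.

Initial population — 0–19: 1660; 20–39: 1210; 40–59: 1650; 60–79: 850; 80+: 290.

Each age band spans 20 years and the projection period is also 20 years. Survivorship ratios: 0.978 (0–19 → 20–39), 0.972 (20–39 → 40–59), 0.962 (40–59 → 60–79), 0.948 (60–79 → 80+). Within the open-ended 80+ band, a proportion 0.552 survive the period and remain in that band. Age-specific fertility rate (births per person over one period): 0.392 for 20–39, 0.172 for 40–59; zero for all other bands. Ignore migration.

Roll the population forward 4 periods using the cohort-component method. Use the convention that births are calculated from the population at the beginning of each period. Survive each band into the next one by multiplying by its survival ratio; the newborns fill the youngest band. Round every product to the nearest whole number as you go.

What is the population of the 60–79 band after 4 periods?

Call the groups 1 to 5, youngest first.
[period 1]
Births: 1210 × 0.392 = 474 ; 1650 × 0.172 = 284 — total 758
Group 2: 1660 × 0.978 = 1623
Group 3: 1210 × 0.972 = 1176
Group 4: 1650 × 0.962 = 1587
Group 5: 850 × 0.948 + 290 × 0.552 = 806 + 160 = 966
→ [758, 1623, 1176, 1587, 966]
[period 2]
Births: 1623 × 0.392 = 636 ; 1176 × 0.172 = 202 — total 838
Group 2: 758 × 0.978 = 741
Group 3: 1623 × 0.972 = 1578
Group 4: 1176 × 0.962 = 1131
Group 5: 1587 × 0.948 + 966 × 0.552 = 1504 + 533 = 2037
→ [838, 741, 1578, 1131, 2037]
[period 3]
Births: 741 × 0.392 = 290 ; 1578 × 0.172 = 271 — total 561
Group 2: 838 × 0.978 = 820
Group 3: 741 × 0.972 = 720
Group 4: 1578 × 0.962 = 1518
Group 5: 1131 × 0.948 + 2037 × 0.552 = 1072 + 1124 = 2196
→ [561, 820, 720, 1518, 2196]
[period 4]
Births: 820 × 0.392 = 321 ; 720 × 0.172 = 124 — total 445
Group 2: 561 × 0.978 = 549
Group 3: 820 × 0.972 = 797
Group 4: 720 × 0.962 = 693
Group 5: 1518 × 0.948 + 2196 × 0.552 = 1439 + 1212 = 2651
→ [445, 549, 797, 693, 2651]

693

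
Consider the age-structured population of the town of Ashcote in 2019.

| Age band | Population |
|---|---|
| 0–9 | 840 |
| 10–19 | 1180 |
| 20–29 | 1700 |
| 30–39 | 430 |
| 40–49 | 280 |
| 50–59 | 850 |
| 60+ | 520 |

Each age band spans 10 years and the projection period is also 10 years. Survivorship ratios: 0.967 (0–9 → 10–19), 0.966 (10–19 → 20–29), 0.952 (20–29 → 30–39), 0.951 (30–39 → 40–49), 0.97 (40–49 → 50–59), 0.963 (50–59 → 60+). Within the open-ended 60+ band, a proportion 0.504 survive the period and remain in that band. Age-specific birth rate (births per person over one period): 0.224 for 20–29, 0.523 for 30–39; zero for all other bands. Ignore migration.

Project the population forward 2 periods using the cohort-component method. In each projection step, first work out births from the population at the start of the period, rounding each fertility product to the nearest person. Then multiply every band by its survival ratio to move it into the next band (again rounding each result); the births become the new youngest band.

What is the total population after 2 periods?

Numbering the groups 1..7 from youngest to oldest:
Period 1:
Births: 1700 * 0.224 = 381  |  430 * 0.523 = 225 ⇒ total 606
Group 2: 840 * 0.967 = 812
Group 3: 1180 * 0.966 = 1140
Group 4: 1700 * 0.952 = 1618
Group 5: 430 * 0.951 = 409
Group 6: 280 * 0.97 = 272
Group 7: 850 * 0.963 + 520 * 0.504 = 819 + 262 = 1081
End of period: [606, 812, 1140, 1618, 409, 272, 1081]
Period 2:
Births: 1140 * 0.224 = 255  |  1618 * 0.523 = 846 ⇒ total 1101
Group 2: 606 * 0.967 = 586
Group 3: 812 * 0.966 = 784
Group 4: 1140 * 0.952 = 1085
Group 5: 1618 * 0.951 = 1539
Group 6: 409 * 0.97 = 397
Group 7: 272 * 0.963 + 1081 * 0.504 = 262 + 545 = 807
End of period: [1101, 586, 784, 1085, 1539, 397, 807]
Total after period 2: 1101 + 586 + 784 + 1085 + 1539 + 397 + 807 = 6299

6299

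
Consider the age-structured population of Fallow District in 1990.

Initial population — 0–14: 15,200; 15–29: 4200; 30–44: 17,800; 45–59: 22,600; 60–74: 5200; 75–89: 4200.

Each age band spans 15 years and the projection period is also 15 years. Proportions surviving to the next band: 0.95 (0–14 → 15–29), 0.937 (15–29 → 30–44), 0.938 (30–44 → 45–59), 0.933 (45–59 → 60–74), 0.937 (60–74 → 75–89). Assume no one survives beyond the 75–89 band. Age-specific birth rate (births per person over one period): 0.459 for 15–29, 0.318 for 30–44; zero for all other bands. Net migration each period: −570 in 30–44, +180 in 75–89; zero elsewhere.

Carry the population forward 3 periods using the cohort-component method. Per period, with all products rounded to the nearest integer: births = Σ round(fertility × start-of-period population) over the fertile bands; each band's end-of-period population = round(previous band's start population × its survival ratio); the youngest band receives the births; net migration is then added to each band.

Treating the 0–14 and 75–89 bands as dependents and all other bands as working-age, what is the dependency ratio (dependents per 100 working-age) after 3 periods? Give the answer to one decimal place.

Period 1.
Births: 4200 × 0.459 = 1928 ; 17800 × 0.318 = 5660 → total 7588
15–29: 15200 × 0.95 = 14440
30–44: 4200 × 0.937 = 3935
45–59: 17800 × 0.938 = 16696
60–74: 22600 × 0.933 = 21086
75–89: 5200 × 0.937 = 4872
Net migration: 30–44 − 570 → 3365; 75–89 + 180 → 5052
End of period: [7588, 14440, 3365, 16696, 21086, 5052]
Period 2.
Births: 14440 × 0.459 = 6628 ; 3365 × 0.318 = 1070 → total 7698
15–29: 7588 × 0.95 = 7209
30–44: 14440 × 0.937 = 13530
45–59: 3365 × 0.938 = 3156
60–74: 16696 × 0.933 = 15577
75–89: 21086 × 0.937 = 19758
Net migration: 30–44 − 570 → 12960; 75–89 + 180 → 19938
End of period: [7698, 7209, 12960, 3156, 15577, 19938]
Period 3.
Births: 7209 × 0.459 = 3309 ; 12960 × 0.318 = 4121 → total 7430
15–29: 7698 × 0.95 = 7313
30–44: 7209 × 0.937 = 6755
45–59: 12960 × 0.938 = 12156
60–74: 3156 × 0.933 = 2945
75–89: 15577 × 0.937 = 14596
Net migration: 30–44 − 570 → 6185; 75–89 + 180 → 14776
End of period: [7430, 7313, 6185, 12156, 2945, 14776]
Dependents (band 0–14 + band 75–89) = 7430 + 14776 = 22206; working-age = 28599; ratio = 22206/28599 × 100 = 77.6

77.6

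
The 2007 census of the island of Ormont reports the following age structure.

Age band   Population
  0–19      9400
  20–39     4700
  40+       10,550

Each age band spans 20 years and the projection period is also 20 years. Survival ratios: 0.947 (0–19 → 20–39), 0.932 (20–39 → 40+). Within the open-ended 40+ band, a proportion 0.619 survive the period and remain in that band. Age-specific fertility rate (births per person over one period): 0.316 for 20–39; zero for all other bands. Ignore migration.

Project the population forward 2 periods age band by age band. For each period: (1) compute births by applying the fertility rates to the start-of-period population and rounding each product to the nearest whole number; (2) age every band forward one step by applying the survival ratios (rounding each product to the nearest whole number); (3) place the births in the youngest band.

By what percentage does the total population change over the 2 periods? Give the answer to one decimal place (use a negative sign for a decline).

After projecting period 1:
Births: 4700 * 0.316 = 1485
20–39: 9400 * 0.947 = 8902
40+: 4700 * 0.932 + 10550 * 0.619 = 4380 + 6530 = 10910
→ [1485, 8902, 10910]
After projecting period 2:
Births: 8902 * 0.316 = 2813
20–39: 1485 * 0.947 = 1406
40+: 8902 * 0.932 + 10910 * 0.619 = 8297 + 6753 = 15050
→ [2813, 1406, 15050]
Total: 24650 → 19269; change = -5381; percentage change = -21.8%

-21.8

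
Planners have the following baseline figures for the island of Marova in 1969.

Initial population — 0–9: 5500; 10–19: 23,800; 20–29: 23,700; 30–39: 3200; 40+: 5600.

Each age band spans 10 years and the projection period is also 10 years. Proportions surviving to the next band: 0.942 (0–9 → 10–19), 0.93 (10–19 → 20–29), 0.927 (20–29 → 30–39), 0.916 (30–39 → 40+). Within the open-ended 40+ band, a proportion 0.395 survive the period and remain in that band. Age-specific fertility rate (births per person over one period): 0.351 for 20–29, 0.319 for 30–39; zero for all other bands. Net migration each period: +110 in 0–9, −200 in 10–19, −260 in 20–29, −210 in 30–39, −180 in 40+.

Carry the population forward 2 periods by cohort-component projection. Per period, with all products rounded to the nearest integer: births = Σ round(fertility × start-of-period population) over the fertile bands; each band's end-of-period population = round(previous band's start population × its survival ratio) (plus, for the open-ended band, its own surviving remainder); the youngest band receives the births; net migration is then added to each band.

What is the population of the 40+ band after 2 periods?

Call the bands 1 to 5, youngest first.
[period 1]
Births: 23700 × 0.351 = 8319  |  3200 × 0.319 = 1021 — total 9340
Band 2: 5500 × 0.942 = 5181
Band 3: 23800 × 0.93 = 22134
Band 4: 23700 × 0.927 = 21970
Band 5: 3200 × 0.916 + 5600 × 0.395 = 2931 + 2212 = 5143
Net migration: Band 1 + 110 → 9450; Band 2 − 200 → 4981; Band 3 − 260 → 21874; Band 4 − 210 → 21760; Band 5 − 180 → 4963
→ [9450, 4981, 21874, 21760, 4963]
[period 2]
Births: 21874 × 0.351 = 7678  |  21760 × 0.319 = 6941 — total 14619
Band 2: 9450 × 0.942 = 8902
Band 3: 4981 × 0.93 = 4632
Band 4: 21874 × 0.927 = 20277
Band 5: 21760 × 0.916 + 4963 × 0.395 = 19932 + 1960 = 21892
Net migration: Band 1 + 110 → 14729; Band 2 − 200 → 8702; Band 3 − 260 → 4372; Band 4 − 210 → 20067; Band 5 − 180 → 21712
→ [14729, 8702, 4372, 20067, 21712]

21712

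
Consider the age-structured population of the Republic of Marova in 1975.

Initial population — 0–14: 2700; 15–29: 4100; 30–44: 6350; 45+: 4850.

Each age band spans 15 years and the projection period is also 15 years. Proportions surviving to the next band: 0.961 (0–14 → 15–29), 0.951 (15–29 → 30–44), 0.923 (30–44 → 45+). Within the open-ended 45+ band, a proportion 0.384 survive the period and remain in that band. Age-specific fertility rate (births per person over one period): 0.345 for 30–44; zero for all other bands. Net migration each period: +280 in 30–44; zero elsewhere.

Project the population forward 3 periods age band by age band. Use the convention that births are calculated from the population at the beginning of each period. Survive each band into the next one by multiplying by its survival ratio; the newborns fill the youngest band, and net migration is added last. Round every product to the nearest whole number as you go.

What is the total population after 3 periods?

9773

Let band 1 be 0–14 through band 4 = 45+.
Period 1:
Births: 6350 × 0.345 = 2191
Band 2: 2700 × 0.961 = 2595
Band 3: 4100 × 0.951 = 3899
Band 4: 6350 × 0.923 + 4850 × 0.384 = 5861 + 1862 = 7723
Net migration: Band 3 + 280 → 4179
Population now: 0–14=2191, 15–29=2595, 30–44=4179, 45+=7723
Period 2:
Births: 4179 × 0.345 = 1442
Band 2: 2191 × 0.961 = 2106
Band 3: 2595 × 0.951 = 2468
Band 4: 4179 × 0.923 + 7723 × 0.384 = 3857 + 2966 = 6823
Net migration: Band 3 + 280 → 2748
Population now: 0–14=1442, 15–29=2106, 30–44=2748, 45+=6823
Period 3:
Births: 2748 × 0.345 = 948
Band 2: 1442 × 0.961 = 1386
Band 3: 2106 × 0.951 = 2003
Band 4: 2748 × 0.923 + 6823 × 0.384 = 2536 + 2620 = 5156
Net migration: Band 3 + 280 → 2283
Population now: 0–14=948, 15–29=1386, 30–44=2283, 45+=5156
Total after period 3: 948 + 1386 + 2283 + 5156 = 9773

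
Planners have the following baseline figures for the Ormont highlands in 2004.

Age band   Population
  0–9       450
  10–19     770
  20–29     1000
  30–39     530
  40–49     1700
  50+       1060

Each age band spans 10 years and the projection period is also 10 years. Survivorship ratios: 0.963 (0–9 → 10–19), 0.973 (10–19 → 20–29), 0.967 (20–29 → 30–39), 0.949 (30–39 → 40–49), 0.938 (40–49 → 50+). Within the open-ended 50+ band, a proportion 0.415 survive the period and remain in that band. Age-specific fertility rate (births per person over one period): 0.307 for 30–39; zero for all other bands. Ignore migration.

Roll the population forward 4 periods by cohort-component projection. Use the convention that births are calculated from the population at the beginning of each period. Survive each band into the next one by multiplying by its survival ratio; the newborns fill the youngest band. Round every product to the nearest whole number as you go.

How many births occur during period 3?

Call the bands 1 to 6, youngest first.
— Period 1 —
Births: 530 * 0.307 = 163
Band 2: 450 * 0.963 = 433
Band 3: 770 * 0.973 = 749
Band 4: 1000 * 0.967 = 967
Band 5: 530 * 0.949 = 503
Band 6: 1700 * 0.938 + 1060 * 0.415 = 1595 + 440 = 2035
→ [163, 433, 749, 967, 503, 2035]
— Period 2 —
Births: 967 * 0.307 = 297
Band 2: 163 * 0.963 = 157
Band 3: 433 * 0.973 = 421
Band 4: 749 * 0.967 = 724
Band 5: 967 * 0.949 = 918
Band 6: 503 * 0.938 + 2035 * 0.415 = 472 + 845 = 1317
→ [297, 157, 421, 724, 918, 1317]
— Period 3 —
Births: 724 * 0.307 = 222
Band 2: 297 * 0.963 = 286
Band 3: 157 * 0.973 = 153
Band 4: 421 * 0.967 = 407
Band 5: 724 * 0.949 = 687
Band 6: 918 * 0.938 + 1317 * 0.415 = 861 + 547 = 1408
→ [222, 286, 153, 407, 687, 1408]

222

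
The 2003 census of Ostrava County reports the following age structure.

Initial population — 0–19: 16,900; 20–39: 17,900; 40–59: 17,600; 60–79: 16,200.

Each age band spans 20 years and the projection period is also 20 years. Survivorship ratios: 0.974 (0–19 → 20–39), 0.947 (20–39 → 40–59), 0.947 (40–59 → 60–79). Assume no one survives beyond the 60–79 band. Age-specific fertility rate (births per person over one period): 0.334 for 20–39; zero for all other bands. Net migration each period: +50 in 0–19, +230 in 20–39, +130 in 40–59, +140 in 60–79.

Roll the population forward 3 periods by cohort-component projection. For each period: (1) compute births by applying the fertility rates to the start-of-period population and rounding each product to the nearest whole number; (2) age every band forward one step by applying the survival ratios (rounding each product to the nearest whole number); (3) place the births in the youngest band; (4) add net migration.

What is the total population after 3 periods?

Numbering the bands 1..4 from youngest to oldest:
Period 1.
Births: 17900 × 0.334 = 5979
Band 2: 16900 × 0.974 = 16461
Band 3: 17900 × 0.947 = 16951
Band 4: 17600 × 0.947 = 16667
Net migration: Band 1 + 50 → 6029; Band 2 + 230 → 16691; Band 3 + 130 → 17081; Band 4 + 140 → 16807
Population now: 0–19=6029, 20–39=16691, 40–59=17081, 60–79=16807
Period 2.
Births: 16691 × 0.334 = 5575
Band 2: 6029 × 0.974 = 5872
Band 3: 16691 × 0.947 = 15806
Band 4: 17081 × 0.947 = 16176
Net migration: Band 1 + 50 → 5625; Band 2 + 230 → 6102; Band 3 + 130 → 15936; Band 4 + 140 → 16316
Population now: 0–19=5625, 20–39=6102, 40–59=15936, 60–79=16316
Period 3.
Births: 6102 × 0.334 = 2038
Band 2: 5625 × 0.974 = 5479
Band 3: 6102 × 0.947 = 5779
Band 4: 15936 × 0.947 = 15091
Net migration: Band 1 + 50 → 2088; Band 2 + 230 → 5709; Band 3 + 130 → 5909; Band 4 + 140 → 15231
Population now: 0–19=2088, 20–39=5709, 40–59=5909, 60–79=15231
Total after period 3: 2088 + 5709 + 5909 + 15231 = 28937

28937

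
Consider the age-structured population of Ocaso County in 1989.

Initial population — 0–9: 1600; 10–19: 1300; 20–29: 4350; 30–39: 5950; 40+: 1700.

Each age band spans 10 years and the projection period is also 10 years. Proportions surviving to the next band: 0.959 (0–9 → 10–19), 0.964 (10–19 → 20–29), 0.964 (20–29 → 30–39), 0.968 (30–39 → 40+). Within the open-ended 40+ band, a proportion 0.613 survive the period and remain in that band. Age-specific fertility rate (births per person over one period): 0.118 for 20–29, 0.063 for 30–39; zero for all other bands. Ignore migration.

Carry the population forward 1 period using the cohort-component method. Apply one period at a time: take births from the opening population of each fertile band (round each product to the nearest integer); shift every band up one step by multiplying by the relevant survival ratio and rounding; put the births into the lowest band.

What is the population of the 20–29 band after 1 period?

Period 1:
Births: 4350 × 0.118 = 513, 5950 × 0.063 = 375 ⇒ total 888
10–19: 1600 × 0.959 = 1534
20–29: 1300 × 0.964 = 1253
30–39: 4350 × 0.964 = 4193
40+: 5950 × 0.968 + 1700 × 0.613 = 5760 + 1042 = 6802
→ [888, 1534, 1253, 4193, 6802]

1253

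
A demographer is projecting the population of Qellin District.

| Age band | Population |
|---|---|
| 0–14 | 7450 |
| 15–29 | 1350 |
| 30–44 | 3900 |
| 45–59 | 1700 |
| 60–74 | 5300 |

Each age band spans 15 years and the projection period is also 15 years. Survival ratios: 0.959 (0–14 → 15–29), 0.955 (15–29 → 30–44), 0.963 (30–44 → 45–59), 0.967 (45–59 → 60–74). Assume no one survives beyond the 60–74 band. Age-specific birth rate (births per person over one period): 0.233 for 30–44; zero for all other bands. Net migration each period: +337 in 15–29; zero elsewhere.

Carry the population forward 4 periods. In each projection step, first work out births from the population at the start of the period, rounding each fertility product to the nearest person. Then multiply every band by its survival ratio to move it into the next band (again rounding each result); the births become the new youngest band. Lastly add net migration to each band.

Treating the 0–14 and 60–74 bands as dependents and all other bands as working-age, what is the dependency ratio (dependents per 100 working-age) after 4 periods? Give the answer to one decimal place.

Period 1:
Births: 3900 * 0.233 = 909
15–29: 7450 * 0.959 = 7145
30–44: 1350 * 0.955 = 1289
45–59: 3900 * 0.963 = 3756
60–74: 1700 * 0.967 = 1644
Net migration: 15–29 + 337 → 7482
End of period: [909, 7482, 1289, 3756, 1644]
Period 2:
Births: 1289 * 0.233 = 300
15–29: 909 * 0.959 = 872
30–44: 7482 * 0.955 = 7145
45–59: 1289 * 0.963 = 1241
60–74: 3756 * 0.967 = 3632
Net migration: 15–29 + 337 → 1209
End of period: [300, 1209, 7145, 1241, 3632]
Period 3:
Births: 7145 * 0.233 = 1665
15–29: 300 * 0.959 = 288
30–44: 1209 * 0.955 = 1155
45–59: 7145 * 0.963 = 6881
60–74: 1241 * 0.967 = 1200
Net migration: 15–29 + 337 → 625
End of period: [1665, 625, 1155, 6881, 1200]
Period 4:
Births: 1155 * 0.233 = 269
15–29: 1665 * 0.959 = 1597
30–44: 625 * 0.955 = 597
45–59: 1155 * 0.963 = 1112
60–74: 6881 * 0.967 = 6654
Net migration: 15–29 + 337 → 1934
End of period: [269, 1934, 597, 1112, 6654]
Dependents (band 0–14 + band 60–74) = 269 + 6654 = 6923; working-age = 3643; ratio = 6923/3643 × 100 = 190.0

190.0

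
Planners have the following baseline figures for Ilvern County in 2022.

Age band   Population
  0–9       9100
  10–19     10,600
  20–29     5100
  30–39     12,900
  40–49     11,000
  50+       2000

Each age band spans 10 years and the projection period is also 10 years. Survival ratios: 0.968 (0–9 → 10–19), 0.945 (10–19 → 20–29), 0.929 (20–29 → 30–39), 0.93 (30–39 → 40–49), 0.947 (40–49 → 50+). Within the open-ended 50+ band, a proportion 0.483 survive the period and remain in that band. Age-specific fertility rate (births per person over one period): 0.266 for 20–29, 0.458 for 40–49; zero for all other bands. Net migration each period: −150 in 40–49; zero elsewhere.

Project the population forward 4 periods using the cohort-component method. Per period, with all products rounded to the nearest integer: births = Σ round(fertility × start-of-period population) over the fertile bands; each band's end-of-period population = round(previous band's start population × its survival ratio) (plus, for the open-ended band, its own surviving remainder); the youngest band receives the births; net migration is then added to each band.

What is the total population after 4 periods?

[period 1]
Births: 5100 * 0.266 = 1357, 11000 * 0.458 = 5038 → total 6395
10–19: 9100 * 0.968 = 8809
20–29: 10600 * 0.945 = 10017
30–39: 5100 * 0.929 = 4738
40–49: 12900 * 0.93 = 11997
50+: 11000 * 0.947 + 2000 * 0.483 = 10417 + 966 = 11383
Net migration: 40–49 − 150 → 11847
End of period: [6395, 8809, 10017, 4738, 11847, 11383]
[period 2]
Births: 10017 * 0.266 = 2665, 11847 * 0.458 = 5426 → total 8091
10–19: 6395 * 0.968 = 6190
20–29: 8809 * 0.945 = 8325
30–39: 10017 * 0.929 = 9306
40–49: 4738 * 0.93 = 4406
50+: 11847 * 0.947 + 11383 * 0.483 = 11219 + 5498 = 16717
Net migration: 40–49 − 150 → 4256
End of period: [8091, 6190, 8325, 9306, 4256, 16717]
[period 3]
Births: 8325 * 0.266 = 2214, 4256 * 0.458 = 1949 → total 4163
10–19: 8091 * 0.968 = 7832
20–29: 6190 * 0.945 = 5850
30–39: 8325 * 0.929 = 7734
40–49: 9306 * 0.93 = 8655
50+: 4256 * 0.947 + 16717 * 0.483 = 4030 + 8074 = 12104
Net migration: 40–49 − 150 → 8505
End of period: [4163, 7832, 5850, 7734, 8505, 12104]
[period 4]
Births: 5850 * 0.266 = 1556, 8505 * 0.458 = 3895 → total 5451
10–19: 4163 * 0.968 = 4030
20–29: 7832 * 0.945 = 7401
30–39: 5850 * 0.929 = 5435
40–49: 7734 * 0.93 = 7193
50+: 8505 * 0.947 + 12104 * 0.483 = 8054 + 5846 = 13900
Net migration: 40–49 − 150 → 7043
End of period: [5451, 4030, 7401, 5435, 7043, 13900]
Total after period 4: 5451 + 4030 + 7401 + 5435 + 7043 + 13900 = 43260

43260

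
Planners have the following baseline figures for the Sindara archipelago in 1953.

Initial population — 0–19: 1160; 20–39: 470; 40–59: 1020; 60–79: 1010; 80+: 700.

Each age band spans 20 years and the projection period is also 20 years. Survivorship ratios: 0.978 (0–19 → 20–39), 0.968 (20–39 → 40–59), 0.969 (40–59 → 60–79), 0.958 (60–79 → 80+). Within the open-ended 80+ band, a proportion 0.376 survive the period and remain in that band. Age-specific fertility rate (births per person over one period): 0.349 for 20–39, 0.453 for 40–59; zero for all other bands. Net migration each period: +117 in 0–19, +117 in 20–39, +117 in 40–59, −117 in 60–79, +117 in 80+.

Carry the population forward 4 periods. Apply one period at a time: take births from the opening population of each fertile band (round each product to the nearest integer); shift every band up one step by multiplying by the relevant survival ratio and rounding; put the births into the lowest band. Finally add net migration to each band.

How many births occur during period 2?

696

Let group 1 be 0–19 through group 5 = 80+.
Period 1.
Births: 470 × 0.349 = 164, 1020 × 0.453 = 462 → total 626
Group 2: 1160 × 0.978 = 1134
Group 3: 470 × 0.968 = 455
Group 4: 1020 × 0.969 = 988
Group 5: 1010 × 0.958 + 700 × 0.376 = 968 + 263 = 1231
Net migration: Group 1 + 117 → 743; Group 2 + 117 → 1251; Group 3 + 117 → 572; Group 4 − 117 → 871; Group 5 + 117 → 1348
Population now: 0–19=743, 20–39=1251, 40–59=572, 60–79=871, 80+=1348
Period 2.
Births: 1251 × 0.349 = 437, 572 × 0.453 = 259 → total 696
Group 2: 743 × 0.978 = 727
Group 3: 1251 × 0.968 = 1211
Group 4: 572 × 0.969 = 554
Group 5: 871 × 0.958 + 1348 × 0.376 = 834 + 507 = 1341
Net migration: Group 1 + 117 → 813; Group 2 + 117 → 844; Group 3 + 117 → 1328; Group 4 − 117 → 437; Group 5 + 117 → 1458
Population now: 0–19=813, 20–39=844, 40–59=1328, 60–79=437, 80+=1458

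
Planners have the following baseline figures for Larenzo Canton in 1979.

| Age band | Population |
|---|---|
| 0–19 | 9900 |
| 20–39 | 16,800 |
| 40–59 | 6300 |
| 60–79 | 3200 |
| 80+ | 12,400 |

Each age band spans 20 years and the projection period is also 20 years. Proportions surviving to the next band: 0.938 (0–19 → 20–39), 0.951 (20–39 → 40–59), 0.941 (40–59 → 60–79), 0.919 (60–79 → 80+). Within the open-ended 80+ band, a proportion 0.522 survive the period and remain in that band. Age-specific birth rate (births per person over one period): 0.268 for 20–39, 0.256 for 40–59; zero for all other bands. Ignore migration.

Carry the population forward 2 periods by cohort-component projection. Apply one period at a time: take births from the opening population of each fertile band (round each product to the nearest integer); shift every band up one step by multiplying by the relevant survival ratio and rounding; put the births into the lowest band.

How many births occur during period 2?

6579

[period 1]
Births: 16800 × 0.268 = 4502  |  6300 × 0.256 = 1613 → total 6115
20–39: 9900 × 0.938 = 9286
40–59: 16800 × 0.951 = 15977
60–79: 6300 × 0.941 = 5928
80+: 3200 × 0.919 + 12400 × 0.522 = 2941 + 6473 = 9414
End of period: [6115, 9286, 15977, 5928, 9414]
[period 2]
Births: 9286 × 0.268 = 2489  |  15977 × 0.256 = 4090 → total 6579
20–39: 6115 × 0.938 = 5736
40–59: 9286 × 0.951 = 8831
60–79: 15977 × 0.941 = 15034
80+: 5928 × 0.919 + 9414 × 0.522 = 5448 + 4914 = 10362
End of period: [6579, 5736, 8831, 15034, 10362]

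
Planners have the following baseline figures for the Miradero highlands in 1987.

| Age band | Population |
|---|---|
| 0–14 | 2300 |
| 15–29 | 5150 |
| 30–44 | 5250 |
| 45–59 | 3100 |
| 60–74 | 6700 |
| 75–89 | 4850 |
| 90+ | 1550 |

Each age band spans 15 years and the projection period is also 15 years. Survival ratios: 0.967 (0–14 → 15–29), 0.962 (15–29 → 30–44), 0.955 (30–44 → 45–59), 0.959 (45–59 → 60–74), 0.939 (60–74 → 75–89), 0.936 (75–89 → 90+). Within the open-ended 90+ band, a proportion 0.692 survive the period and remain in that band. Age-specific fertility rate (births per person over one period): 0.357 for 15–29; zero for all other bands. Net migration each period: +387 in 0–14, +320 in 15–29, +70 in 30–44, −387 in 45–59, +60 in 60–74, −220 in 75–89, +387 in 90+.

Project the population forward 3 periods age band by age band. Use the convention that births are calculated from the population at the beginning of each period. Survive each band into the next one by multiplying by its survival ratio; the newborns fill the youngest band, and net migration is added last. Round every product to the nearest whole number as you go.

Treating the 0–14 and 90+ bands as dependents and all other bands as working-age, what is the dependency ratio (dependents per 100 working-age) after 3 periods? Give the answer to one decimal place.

78.1

— Period 1 —
Births: 5150 × 0.357 = 1839
15–29: 2300 × 0.967 = 2224
30–44: 5150 × 0.962 = 4954
45–59: 5250 × 0.955 = 5014
60–74: 3100 × 0.959 = 2973
75–89: 6700 × 0.939 = 6291
90+: 4850 × 0.936 + 1550 × 0.692 = 4540 + 1073 = 5613
Net migration: 0–14 + 387 → 2226; 15–29 + 320 → 2544; 30–44 + 70 → 5024; 45–59 − 387 → 4627; 60–74 + 60 → 3033; 75–89 − 220 → 6071; 90+ + 387 → 6000
Giving 2226 / 2544 / 5024 / 4627 / 3033 / 6071 / 6000.
— Period 2 —
Births: 2544 × 0.357 = 908
15–29: 2226 × 0.967 = 2153
30–44: 2544 × 0.962 = 2447
45–59: 5024 × 0.955 = 4798
60–74: 4627 × 0.959 = 4437
75–89: 3033 × 0.939 = 2848
90+: 6071 × 0.936 + 6000 × 0.692 = 5682 + 4152 = 9834
Net migration: 0–14 + 387 → 1295; 15–29 + 320 → 2473; 30–44 + 70 → 2517; 45–59 − 387 → 4411; 60–74 + 60 → 4497; 75–89 − 220 → 2628; 90+ + 387 → 10221
Giving 1295 / 2473 / 2517 / 4411 / 4497 / 2628 / 10221.
— Period 3 —
Births: 2473 × 0.357 = 883
15–29: 1295 × 0.967 = 1252
30–44: 2473 × 0.962 = 2379
45–59: 2517 × 0.955 = 2404
60–74: 4411 × 0.959 = 4230
75–89: 4497 × 0.939 = 4223
90+: 2628 × 0.936 + 10221 × 0.692 = 2460 + 7073 = 9533
Net migration: 0–14 + 387 → 1270; 15–29 + 320 → 1572; 30–44 + 70 → 2449; 45–59 − 387 → 2017; 60–74 + 60 → 4290; 75–89 − 220 → 4003; 90+ + 387 → 9920
Giving 1270 / 1572 / 2449 / 2017 / 4290 / 4003 / 9920.
Dependents (band 0–14 + band 90+) = 1270 + 9920 = 11190; working-age = 14331; ratio = 11190/14331 × 100 = 78.1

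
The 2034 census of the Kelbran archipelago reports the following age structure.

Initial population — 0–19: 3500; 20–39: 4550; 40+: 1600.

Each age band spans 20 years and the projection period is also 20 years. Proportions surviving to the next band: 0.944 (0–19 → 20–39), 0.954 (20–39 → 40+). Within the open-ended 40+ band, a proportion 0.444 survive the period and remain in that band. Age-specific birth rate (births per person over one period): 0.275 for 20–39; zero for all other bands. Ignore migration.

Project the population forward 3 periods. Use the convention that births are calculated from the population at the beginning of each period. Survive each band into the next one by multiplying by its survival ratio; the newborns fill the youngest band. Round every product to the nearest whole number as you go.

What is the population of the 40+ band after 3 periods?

3522

Numbering the bands 1..3 from youngest to oldest:
— Period 1 —
Births: 4550 × 0.275 = 1251
Band 2: 3500 × 0.944 = 3304
Band 3: 4550 × 0.954 + 1600 × 0.444 = 4341 + 710 = 5051
Giving 1251 / 3304 / 5051.
— Period 2 —
Births: 3304 × 0.275 = 909
Band 2: 1251 × 0.944 = 1181
Band 3: 3304 × 0.954 + 5051 × 0.444 = 3152 + 2243 = 5395
Giving 909 / 1181 / 5395.
— Period 3 —
Births: 1181 × 0.275 = 325
Band 2: 909 × 0.944 = 858
Band 3: 1181 × 0.954 + 5395 × 0.444 = 1127 + 2395 = 3522
Giving 325 / 858 / 3522.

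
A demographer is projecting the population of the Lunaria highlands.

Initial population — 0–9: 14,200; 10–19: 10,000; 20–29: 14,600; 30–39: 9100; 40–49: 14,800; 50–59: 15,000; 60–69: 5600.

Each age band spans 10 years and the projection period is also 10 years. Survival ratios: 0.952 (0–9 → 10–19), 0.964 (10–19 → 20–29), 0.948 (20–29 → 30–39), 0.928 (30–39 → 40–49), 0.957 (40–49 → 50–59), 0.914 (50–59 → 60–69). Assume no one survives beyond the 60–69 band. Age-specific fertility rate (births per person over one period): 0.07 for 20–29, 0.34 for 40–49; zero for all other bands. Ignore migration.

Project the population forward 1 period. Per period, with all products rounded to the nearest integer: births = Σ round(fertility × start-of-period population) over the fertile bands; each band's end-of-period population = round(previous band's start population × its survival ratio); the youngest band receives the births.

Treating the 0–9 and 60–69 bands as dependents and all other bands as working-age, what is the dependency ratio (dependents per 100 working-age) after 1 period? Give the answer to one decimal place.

33.2

After projecting period 1:
Births: 14600 * 0.07 = 1022 ; 14800 * 0.34 = 5032 → total 6054
10–19: 14200 * 0.952 = 13518
20–29: 10000 * 0.964 = 9640
30–39: 14600 * 0.948 = 13841
40–49: 9100 * 0.928 = 8445
50–59: 14800 * 0.957 = 14164
60–69: 15000 * 0.914 = 13710
End of period: [6054, 13518, 9640, 13841, 8445, 14164, 13710]
Dependents (band 0–9 + band 60–69) = 6054 + 13710 = 19764; working-age = 59608; ratio = 19764/59608 × 100 = 33.2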